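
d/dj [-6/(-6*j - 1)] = -36/(6*j + 1)^2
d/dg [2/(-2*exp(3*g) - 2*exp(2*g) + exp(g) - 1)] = (12*exp(2*g) + 8*exp(g) - 2)*exp(g)/(2*exp(3*g) + 2*exp(2*g) - exp(g) + 1)^2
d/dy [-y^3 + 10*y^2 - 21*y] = -3*y^2 + 20*y - 21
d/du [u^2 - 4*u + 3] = 2*u - 4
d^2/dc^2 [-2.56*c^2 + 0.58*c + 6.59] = -5.12000000000000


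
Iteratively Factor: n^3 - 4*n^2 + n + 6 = (n - 3)*(n^2 - n - 2) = (n - 3)*(n + 1)*(n - 2)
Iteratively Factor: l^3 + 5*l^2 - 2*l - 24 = (l - 2)*(l^2 + 7*l + 12) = (l - 2)*(l + 4)*(l + 3)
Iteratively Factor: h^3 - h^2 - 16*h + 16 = (h + 4)*(h^2 - 5*h + 4) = (h - 4)*(h + 4)*(h - 1)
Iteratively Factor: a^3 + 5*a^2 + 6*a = (a + 3)*(a^2 + 2*a) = a*(a + 3)*(a + 2)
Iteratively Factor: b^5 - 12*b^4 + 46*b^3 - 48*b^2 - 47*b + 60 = (b - 1)*(b^4 - 11*b^3 + 35*b^2 - 13*b - 60) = (b - 5)*(b - 1)*(b^3 - 6*b^2 + 5*b + 12) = (b - 5)*(b - 3)*(b - 1)*(b^2 - 3*b - 4) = (b - 5)*(b - 4)*(b - 3)*(b - 1)*(b + 1)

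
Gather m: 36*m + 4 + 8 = 36*m + 12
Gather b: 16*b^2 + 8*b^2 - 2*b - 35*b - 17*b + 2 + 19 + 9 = 24*b^2 - 54*b + 30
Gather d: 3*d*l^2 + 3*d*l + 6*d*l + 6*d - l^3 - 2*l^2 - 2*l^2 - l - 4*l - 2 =d*(3*l^2 + 9*l + 6) - l^3 - 4*l^2 - 5*l - 2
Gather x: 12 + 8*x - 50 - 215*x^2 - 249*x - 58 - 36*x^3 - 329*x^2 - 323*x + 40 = -36*x^3 - 544*x^2 - 564*x - 56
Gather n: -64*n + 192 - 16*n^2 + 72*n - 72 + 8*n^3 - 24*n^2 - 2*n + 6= 8*n^3 - 40*n^2 + 6*n + 126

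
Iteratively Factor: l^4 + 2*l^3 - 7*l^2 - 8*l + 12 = (l - 1)*(l^3 + 3*l^2 - 4*l - 12) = (l - 1)*(l + 3)*(l^2 - 4) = (l - 1)*(l + 2)*(l + 3)*(l - 2)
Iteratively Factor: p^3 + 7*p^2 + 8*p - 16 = (p + 4)*(p^2 + 3*p - 4) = (p + 4)^2*(p - 1)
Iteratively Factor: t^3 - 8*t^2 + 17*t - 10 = (t - 1)*(t^2 - 7*t + 10) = (t - 2)*(t - 1)*(t - 5)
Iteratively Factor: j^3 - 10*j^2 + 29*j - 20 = (j - 1)*(j^2 - 9*j + 20) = (j - 5)*(j - 1)*(j - 4)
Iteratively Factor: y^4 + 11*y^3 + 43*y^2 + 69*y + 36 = (y + 1)*(y^3 + 10*y^2 + 33*y + 36) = (y + 1)*(y + 4)*(y^2 + 6*y + 9) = (y + 1)*(y + 3)*(y + 4)*(y + 3)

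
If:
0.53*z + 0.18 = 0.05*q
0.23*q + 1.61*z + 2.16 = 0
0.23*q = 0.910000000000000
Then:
No Solution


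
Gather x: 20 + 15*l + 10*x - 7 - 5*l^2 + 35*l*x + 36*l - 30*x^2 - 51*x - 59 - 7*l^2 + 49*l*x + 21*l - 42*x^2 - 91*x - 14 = -12*l^2 + 72*l - 72*x^2 + x*(84*l - 132) - 60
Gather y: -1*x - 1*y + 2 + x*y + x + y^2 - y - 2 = y^2 + y*(x - 2)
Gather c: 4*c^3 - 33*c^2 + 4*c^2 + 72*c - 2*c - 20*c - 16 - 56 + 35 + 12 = 4*c^3 - 29*c^2 + 50*c - 25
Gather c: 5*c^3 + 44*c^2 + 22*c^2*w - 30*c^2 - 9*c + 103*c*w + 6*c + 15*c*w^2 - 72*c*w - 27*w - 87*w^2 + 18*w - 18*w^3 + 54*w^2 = 5*c^3 + c^2*(22*w + 14) + c*(15*w^2 + 31*w - 3) - 18*w^3 - 33*w^2 - 9*w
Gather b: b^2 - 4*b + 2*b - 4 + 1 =b^2 - 2*b - 3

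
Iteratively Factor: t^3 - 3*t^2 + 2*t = (t - 1)*(t^2 - 2*t) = (t - 2)*(t - 1)*(t)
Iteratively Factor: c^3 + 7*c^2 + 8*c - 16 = (c - 1)*(c^2 + 8*c + 16) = (c - 1)*(c + 4)*(c + 4)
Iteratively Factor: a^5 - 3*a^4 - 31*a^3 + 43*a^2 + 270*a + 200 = (a + 4)*(a^4 - 7*a^3 - 3*a^2 + 55*a + 50) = (a + 1)*(a + 4)*(a^3 - 8*a^2 + 5*a + 50) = (a - 5)*(a + 1)*(a + 4)*(a^2 - 3*a - 10) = (a - 5)*(a + 1)*(a + 2)*(a + 4)*(a - 5)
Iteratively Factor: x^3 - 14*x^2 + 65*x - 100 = (x - 5)*(x^2 - 9*x + 20) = (x - 5)*(x - 4)*(x - 5)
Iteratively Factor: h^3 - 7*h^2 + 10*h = (h - 5)*(h^2 - 2*h) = h*(h - 5)*(h - 2)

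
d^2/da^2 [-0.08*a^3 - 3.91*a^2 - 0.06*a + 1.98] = -0.48*a - 7.82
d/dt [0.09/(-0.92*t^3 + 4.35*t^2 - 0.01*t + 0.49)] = (0.2484*t^2 - 0.783*t + 0.0009)/(0.92*t^3 - 4.35*t^2 + 0.01*t - 0.49)^2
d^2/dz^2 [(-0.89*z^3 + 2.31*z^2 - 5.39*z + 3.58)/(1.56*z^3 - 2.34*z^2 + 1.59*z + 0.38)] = (7.105427357601e-15*z^7 + 4.74552*z^6 - 65.4572879999999*z^5 + 194.554152*z^4 - 249.447942*z^3 + 218.335068*z^2 - 122.179656*z + 31.648272)/(3.796416*z^9 - 17.083872*z^8 + 37.23408*z^7 - 44.863416*z^6 + 29.627208*z^5 - 5.849766*z^4 - 3.787497*z^3 + 1.868346*z^2 + 0.688788*z + 0.054872)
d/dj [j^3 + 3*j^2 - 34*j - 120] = 3*j^2 + 6*j - 34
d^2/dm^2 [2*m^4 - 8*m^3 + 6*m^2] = 24*m^2 - 48*m + 12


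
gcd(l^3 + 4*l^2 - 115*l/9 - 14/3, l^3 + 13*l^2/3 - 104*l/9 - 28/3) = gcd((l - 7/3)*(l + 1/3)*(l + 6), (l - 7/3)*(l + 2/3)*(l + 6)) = l^2 + 11*l/3 - 14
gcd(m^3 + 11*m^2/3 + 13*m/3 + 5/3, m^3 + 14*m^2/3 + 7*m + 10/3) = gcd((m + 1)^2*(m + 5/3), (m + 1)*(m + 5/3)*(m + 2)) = m^2 + 8*m/3 + 5/3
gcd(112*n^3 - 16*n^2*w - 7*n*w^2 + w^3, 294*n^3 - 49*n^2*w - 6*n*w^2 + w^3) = -7*n + w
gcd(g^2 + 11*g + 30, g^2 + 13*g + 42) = g + 6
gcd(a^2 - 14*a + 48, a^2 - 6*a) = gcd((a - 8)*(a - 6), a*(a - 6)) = a - 6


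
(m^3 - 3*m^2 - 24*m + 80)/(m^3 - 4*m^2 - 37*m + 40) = (m^2 - 8*m + 16)/(m^2 - 9*m + 8)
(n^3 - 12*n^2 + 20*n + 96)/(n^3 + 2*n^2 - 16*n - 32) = (n^2 - 14*n + 48)/(n^2 - 16)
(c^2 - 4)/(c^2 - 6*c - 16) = (c - 2)/(c - 8)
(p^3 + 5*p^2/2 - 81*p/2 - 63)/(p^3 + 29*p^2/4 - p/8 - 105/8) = 4*(p - 6)/(4*p - 5)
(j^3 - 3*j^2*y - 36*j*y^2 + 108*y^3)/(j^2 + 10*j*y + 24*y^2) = (j^2 - 9*j*y + 18*y^2)/(j + 4*y)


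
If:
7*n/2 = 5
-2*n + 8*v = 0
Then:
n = 10/7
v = 5/14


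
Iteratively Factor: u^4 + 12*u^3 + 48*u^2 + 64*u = (u + 4)*(u^3 + 8*u^2 + 16*u) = (u + 4)^2*(u^2 + 4*u) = (u + 4)^3*(u)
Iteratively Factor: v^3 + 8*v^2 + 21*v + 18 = (v + 2)*(v^2 + 6*v + 9) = (v + 2)*(v + 3)*(v + 3)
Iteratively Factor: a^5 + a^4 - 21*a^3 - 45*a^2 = (a)*(a^4 + a^3 - 21*a^2 - 45*a) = a*(a - 5)*(a^3 + 6*a^2 + 9*a) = a*(a - 5)*(a + 3)*(a^2 + 3*a) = a^2*(a - 5)*(a + 3)*(a + 3)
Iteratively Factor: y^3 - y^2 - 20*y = (y + 4)*(y^2 - 5*y) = y*(y + 4)*(y - 5)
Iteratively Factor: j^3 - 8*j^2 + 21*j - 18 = (j - 3)*(j^2 - 5*j + 6) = (j - 3)^2*(j - 2)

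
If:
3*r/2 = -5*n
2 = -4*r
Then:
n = 3/20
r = -1/2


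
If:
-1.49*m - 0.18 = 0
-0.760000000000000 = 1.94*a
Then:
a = -0.39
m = -0.12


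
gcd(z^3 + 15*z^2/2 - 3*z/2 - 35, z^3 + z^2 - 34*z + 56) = z^2 + 5*z - 14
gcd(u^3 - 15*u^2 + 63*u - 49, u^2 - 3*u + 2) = u - 1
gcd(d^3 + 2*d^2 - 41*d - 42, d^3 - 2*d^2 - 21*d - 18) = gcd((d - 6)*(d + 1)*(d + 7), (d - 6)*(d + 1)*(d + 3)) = d^2 - 5*d - 6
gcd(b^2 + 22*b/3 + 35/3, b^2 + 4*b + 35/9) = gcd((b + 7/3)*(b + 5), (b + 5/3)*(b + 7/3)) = b + 7/3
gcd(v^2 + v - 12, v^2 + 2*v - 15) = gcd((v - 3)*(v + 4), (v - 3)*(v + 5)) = v - 3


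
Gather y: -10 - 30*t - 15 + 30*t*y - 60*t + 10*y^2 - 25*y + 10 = -90*t + 10*y^2 + y*(30*t - 25) - 15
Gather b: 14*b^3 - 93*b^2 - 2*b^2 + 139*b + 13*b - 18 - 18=14*b^3 - 95*b^2 + 152*b - 36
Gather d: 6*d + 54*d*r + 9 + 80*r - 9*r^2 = d*(54*r + 6) - 9*r^2 + 80*r + 9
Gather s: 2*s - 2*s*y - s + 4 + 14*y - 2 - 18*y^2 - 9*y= s*(1 - 2*y) - 18*y^2 + 5*y + 2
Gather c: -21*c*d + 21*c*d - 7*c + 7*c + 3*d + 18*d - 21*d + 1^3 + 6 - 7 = 0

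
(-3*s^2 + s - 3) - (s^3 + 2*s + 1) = -s^3 - 3*s^2 - s - 4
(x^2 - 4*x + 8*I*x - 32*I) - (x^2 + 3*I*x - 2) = -4*x + 5*I*x + 2 - 32*I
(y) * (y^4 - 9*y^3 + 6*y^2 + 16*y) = y^5 - 9*y^4 + 6*y^3 + 16*y^2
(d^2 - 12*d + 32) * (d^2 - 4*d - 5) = d^4 - 16*d^3 + 75*d^2 - 68*d - 160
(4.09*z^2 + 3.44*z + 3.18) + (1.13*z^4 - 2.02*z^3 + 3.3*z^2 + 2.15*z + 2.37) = 1.13*z^4 - 2.02*z^3 + 7.39*z^2 + 5.59*z + 5.55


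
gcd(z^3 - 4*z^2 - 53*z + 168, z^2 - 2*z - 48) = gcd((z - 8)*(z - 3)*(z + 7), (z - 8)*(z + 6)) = z - 8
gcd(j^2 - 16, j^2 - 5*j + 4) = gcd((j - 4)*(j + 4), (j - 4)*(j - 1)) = j - 4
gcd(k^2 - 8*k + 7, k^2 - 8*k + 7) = k^2 - 8*k + 7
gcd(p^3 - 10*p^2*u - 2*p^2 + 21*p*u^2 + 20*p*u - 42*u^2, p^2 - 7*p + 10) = p - 2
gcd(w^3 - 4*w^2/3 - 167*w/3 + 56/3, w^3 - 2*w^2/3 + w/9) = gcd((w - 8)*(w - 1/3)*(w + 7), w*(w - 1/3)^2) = w - 1/3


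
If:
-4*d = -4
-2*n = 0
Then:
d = 1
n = 0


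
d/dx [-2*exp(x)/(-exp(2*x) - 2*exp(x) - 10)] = 2*(10 - exp(2*x))*exp(x)/(exp(4*x) + 4*exp(3*x) + 24*exp(2*x) + 40*exp(x) + 100)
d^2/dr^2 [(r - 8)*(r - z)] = 2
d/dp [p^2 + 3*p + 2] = 2*p + 3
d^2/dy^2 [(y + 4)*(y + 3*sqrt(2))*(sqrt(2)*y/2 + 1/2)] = 3*sqrt(2)*y + 4*sqrt(2) + 7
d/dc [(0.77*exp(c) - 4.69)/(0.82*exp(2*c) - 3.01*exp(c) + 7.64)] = (-0.6314*exp(2*c) + 7.6916*exp(c) - 8.2341)*exp(c)/(0.6724*exp(4*c) - 4.9364*exp(3*c) + 21.5897*exp(2*c) - 45.9928*exp(c) + 58.3696)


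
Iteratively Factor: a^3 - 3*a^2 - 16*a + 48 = (a + 4)*(a^2 - 7*a + 12) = (a - 4)*(a + 4)*(a - 3)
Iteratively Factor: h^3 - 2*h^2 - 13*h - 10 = (h + 2)*(h^2 - 4*h - 5) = (h + 1)*(h + 2)*(h - 5)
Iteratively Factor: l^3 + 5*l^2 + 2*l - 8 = (l + 4)*(l^2 + l - 2) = (l + 2)*(l + 4)*(l - 1)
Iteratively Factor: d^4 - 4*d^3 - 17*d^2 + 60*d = (d + 4)*(d^3 - 8*d^2 + 15*d) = (d - 5)*(d + 4)*(d^2 - 3*d) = (d - 5)*(d - 3)*(d + 4)*(d)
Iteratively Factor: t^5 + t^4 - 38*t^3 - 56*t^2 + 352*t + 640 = (t - 5)*(t^4 + 6*t^3 - 8*t^2 - 96*t - 128) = (t - 5)*(t + 4)*(t^3 + 2*t^2 - 16*t - 32) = (t - 5)*(t - 4)*(t + 4)*(t^2 + 6*t + 8) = (t - 5)*(t - 4)*(t + 4)^2*(t + 2)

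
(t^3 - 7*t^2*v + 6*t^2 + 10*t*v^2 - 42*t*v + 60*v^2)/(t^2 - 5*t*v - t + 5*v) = (t^2 - 2*t*v + 6*t - 12*v)/(t - 1)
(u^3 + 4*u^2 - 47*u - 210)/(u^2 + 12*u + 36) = (u^2 - 2*u - 35)/(u + 6)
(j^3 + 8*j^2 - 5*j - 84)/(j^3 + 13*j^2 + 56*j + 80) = (j^2 + 4*j - 21)/(j^2 + 9*j + 20)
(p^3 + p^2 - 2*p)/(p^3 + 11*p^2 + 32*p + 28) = p*(p - 1)/(p^2 + 9*p + 14)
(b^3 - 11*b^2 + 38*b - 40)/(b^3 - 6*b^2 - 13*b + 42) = (b^2 - 9*b + 20)/(b^2 - 4*b - 21)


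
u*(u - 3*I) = u^2 - 3*I*u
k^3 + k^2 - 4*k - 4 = (k - 2)*(k + 1)*(k + 2)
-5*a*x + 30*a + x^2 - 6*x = (-5*a + x)*(x - 6)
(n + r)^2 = n^2 + 2*n*r + r^2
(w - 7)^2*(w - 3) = w^3 - 17*w^2 + 91*w - 147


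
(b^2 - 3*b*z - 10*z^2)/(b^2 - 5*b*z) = (b + 2*z)/b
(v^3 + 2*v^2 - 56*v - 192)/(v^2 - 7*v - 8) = (v^2 + 10*v + 24)/(v + 1)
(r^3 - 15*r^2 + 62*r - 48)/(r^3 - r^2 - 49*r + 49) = (r^2 - 14*r + 48)/(r^2 - 49)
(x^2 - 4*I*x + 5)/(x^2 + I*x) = (x - 5*I)/x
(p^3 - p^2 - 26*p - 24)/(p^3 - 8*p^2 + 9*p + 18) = (p + 4)/(p - 3)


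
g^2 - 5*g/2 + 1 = (g - 2)*(g - 1/2)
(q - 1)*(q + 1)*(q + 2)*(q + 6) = q^4 + 8*q^3 + 11*q^2 - 8*q - 12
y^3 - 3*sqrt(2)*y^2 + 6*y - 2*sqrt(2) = (y - sqrt(2))^3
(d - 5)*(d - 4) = d^2 - 9*d + 20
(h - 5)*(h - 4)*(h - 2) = h^3 - 11*h^2 + 38*h - 40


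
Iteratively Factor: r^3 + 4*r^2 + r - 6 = (r + 3)*(r^2 + r - 2) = (r + 2)*(r + 3)*(r - 1)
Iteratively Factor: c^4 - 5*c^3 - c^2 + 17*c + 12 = (c + 1)*(c^3 - 6*c^2 + 5*c + 12) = (c + 1)^2*(c^2 - 7*c + 12) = (c - 3)*(c + 1)^2*(c - 4)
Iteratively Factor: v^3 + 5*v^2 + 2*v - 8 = (v + 4)*(v^2 + v - 2) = (v + 2)*(v + 4)*(v - 1)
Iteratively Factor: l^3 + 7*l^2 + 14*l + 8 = (l + 4)*(l^2 + 3*l + 2) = (l + 1)*(l + 4)*(l + 2)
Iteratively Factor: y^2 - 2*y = (y)*(y - 2)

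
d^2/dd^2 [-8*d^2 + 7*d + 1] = -16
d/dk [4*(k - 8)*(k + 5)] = 8*k - 12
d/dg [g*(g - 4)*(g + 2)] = 3*g^2 - 4*g - 8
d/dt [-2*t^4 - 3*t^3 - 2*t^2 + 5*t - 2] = -8*t^3 - 9*t^2 - 4*t + 5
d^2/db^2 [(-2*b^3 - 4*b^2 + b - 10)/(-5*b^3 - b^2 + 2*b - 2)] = 2*(90*b^6 - 15*b^5 + 1485*b^4 + 121*b^3 - 258*b^2 - 330*b + 32)/(125*b^9 + 75*b^8 - 135*b^7 + 91*b^6 + 114*b^5 - 102*b^4 + 28*b^3 + 36*b^2 - 24*b + 8)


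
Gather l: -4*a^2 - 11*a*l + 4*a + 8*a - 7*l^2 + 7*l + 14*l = -4*a^2 + 12*a - 7*l^2 + l*(21 - 11*a)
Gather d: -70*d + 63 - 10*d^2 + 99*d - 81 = -10*d^2 + 29*d - 18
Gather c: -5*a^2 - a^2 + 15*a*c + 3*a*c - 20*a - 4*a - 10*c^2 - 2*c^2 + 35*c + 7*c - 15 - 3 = -6*a^2 - 24*a - 12*c^2 + c*(18*a + 42) - 18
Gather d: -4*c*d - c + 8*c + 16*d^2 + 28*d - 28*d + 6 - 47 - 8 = -4*c*d + 7*c + 16*d^2 - 49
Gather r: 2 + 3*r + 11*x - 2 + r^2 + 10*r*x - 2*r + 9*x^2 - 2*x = r^2 + r*(10*x + 1) + 9*x^2 + 9*x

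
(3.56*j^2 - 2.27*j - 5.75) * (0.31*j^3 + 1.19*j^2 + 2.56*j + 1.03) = 1.1036*j^5 + 3.5327*j^4 + 4.6298*j^3 - 8.9869*j^2 - 17.0581*j - 5.9225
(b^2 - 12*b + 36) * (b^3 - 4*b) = b^5 - 12*b^4 + 32*b^3 + 48*b^2 - 144*b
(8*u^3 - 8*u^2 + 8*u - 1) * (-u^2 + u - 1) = -8*u^5 + 16*u^4 - 24*u^3 + 17*u^2 - 9*u + 1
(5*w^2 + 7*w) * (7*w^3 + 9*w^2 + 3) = 35*w^5 + 94*w^4 + 63*w^3 + 15*w^2 + 21*w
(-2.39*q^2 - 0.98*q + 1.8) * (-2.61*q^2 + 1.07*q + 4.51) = 6.2379*q^4 + 0.000499999999999723*q^3 - 16.5255*q^2 - 2.4938*q + 8.118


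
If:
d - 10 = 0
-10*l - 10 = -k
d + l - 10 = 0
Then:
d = 10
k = 10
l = 0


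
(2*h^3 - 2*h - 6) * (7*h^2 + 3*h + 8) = 14*h^5 + 6*h^4 + 2*h^3 - 48*h^2 - 34*h - 48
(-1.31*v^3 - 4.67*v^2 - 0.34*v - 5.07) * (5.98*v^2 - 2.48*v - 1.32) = -7.8338*v^5 - 24.6778*v^4 + 11.2776*v^3 - 23.311*v^2 + 13.0224*v + 6.6924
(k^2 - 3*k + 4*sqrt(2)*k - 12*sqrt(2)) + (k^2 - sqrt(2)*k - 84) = 2*k^2 - 3*k + 3*sqrt(2)*k - 84 - 12*sqrt(2)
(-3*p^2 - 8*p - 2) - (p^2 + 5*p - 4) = -4*p^2 - 13*p + 2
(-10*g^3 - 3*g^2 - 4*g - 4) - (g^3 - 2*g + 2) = -11*g^3 - 3*g^2 - 2*g - 6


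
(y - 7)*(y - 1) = y^2 - 8*y + 7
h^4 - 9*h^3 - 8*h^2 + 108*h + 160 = (h - 8)*(h - 5)*(h + 2)^2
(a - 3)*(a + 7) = a^2 + 4*a - 21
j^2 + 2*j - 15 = (j - 3)*(j + 5)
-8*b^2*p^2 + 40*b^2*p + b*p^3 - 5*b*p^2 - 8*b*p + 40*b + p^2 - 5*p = (-8*b + p)*(p - 5)*(b*p + 1)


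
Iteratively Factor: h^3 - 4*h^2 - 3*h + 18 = (h - 3)*(h^2 - h - 6) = (h - 3)*(h + 2)*(h - 3)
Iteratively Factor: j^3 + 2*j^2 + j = (j + 1)*(j^2 + j) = j*(j + 1)*(j + 1)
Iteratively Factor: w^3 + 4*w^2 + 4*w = (w + 2)*(w^2 + 2*w) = (w + 2)^2*(w)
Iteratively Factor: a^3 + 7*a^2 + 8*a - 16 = (a + 4)*(a^2 + 3*a - 4) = (a + 4)^2*(a - 1)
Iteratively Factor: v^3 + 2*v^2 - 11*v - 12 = (v - 3)*(v^2 + 5*v + 4) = (v - 3)*(v + 1)*(v + 4)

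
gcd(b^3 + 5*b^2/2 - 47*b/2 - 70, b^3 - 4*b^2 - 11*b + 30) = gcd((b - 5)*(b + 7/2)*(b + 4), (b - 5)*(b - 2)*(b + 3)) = b - 5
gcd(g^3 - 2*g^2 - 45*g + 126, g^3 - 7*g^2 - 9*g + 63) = g - 3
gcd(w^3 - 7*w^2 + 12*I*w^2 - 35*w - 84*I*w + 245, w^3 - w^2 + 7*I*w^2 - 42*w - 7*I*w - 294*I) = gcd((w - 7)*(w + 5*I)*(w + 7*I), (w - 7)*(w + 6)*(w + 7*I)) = w^2 + w*(-7 + 7*I) - 49*I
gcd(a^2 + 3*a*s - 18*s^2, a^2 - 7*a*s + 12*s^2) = -a + 3*s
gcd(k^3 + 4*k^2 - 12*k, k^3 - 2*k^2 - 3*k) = k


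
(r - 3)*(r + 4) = r^2 + r - 12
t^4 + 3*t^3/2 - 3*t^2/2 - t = t*(t - 1)*(t + 1/2)*(t + 2)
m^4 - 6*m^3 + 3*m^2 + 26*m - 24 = (m - 4)*(m - 3)*(m - 1)*(m + 2)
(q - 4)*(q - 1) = q^2 - 5*q + 4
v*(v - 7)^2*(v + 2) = v^4 - 12*v^3 + 21*v^2 + 98*v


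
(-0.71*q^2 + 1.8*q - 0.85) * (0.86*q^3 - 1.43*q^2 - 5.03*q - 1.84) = -0.6106*q^5 + 2.5633*q^4 + 0.2663*q^3 - 6.5321*q^2 + 0.9635*q + 1.564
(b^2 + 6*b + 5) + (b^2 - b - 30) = 2*b^2 + 5*b - 25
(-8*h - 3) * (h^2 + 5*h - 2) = -8*h^3 - 43*h^2 + h + 6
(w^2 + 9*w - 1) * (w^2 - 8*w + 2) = w^4 + w^3 - 71*w^2 + 26*w - 2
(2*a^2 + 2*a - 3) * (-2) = -4*a^2 - 4*a + 6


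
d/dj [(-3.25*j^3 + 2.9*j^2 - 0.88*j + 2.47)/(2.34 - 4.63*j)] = (30.095*j^3 - 36.242*j^2 + 13.572*j + 9.3769)/(21.4369*j^2 - 21.6684*j + 5.4756)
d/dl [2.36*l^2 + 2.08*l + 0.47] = 4.72*l + 2.08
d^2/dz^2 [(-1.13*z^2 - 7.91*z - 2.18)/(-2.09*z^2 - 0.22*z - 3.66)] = (68.064194*z^3 + 5.27181599999999*z^2 - 357.02634*z - 15.604568)/(9.129329*z^6 + 2.882946*z^5 + 48.265206*z^4 + 10.107856*z^3 + 84.521844*z^2 + 8.841096*z + 49.027896)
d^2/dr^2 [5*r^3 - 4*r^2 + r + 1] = 30*r - 8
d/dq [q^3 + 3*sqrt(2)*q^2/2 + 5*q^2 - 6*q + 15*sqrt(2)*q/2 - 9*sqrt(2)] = 3*q^2 + 3*sqrt(2)*q + 10*q - 6 + 15*sqrt(2)/2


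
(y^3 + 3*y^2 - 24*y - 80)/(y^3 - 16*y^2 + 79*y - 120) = (y^2 + 8*y + 16)/(y^2 - 11*y + 24)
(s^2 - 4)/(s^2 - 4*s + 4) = (s + 2)/(s - 2)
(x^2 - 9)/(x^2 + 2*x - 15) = (x + 3)/(x + 5)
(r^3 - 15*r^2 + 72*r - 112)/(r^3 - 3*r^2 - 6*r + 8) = (r^2 - 11*r + 28)/(r^2 + r - 2)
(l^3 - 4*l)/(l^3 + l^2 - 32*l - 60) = l*(l - 2)/(l^2 - l - 30)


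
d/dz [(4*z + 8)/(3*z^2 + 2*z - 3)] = 4*(3*z^2 + 2*z - 2*(z + 2)*(3*z + 1) - 3)/(3*z^2 + 2*z - 3)^2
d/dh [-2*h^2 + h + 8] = 1 - 4*h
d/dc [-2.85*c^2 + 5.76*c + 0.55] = 5.76 - 5.7*c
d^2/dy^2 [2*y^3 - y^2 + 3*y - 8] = 12*y - 2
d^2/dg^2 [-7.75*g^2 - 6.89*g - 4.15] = -15.5000000000000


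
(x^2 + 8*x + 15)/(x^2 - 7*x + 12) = (x^2 + 8*x + 15)/(x^2 - 7*x + 12)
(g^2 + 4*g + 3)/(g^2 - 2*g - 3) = (g + 3)/(g - 3)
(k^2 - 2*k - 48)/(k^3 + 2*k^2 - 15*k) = (k^2 - 2*k - 48)/(k*(k^2 + 2*k - 15))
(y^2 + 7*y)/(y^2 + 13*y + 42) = y/(y + 6)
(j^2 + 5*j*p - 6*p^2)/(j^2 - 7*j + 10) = (j^2 + 5*j*p - 6*p^2)/(j^2 - 7*j + 10)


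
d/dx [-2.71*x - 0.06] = -2.71000000000000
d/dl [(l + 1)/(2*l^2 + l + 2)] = (2*l^2 + l - (l + 1)*(4*l + 1) + 2)/(2*l^2 + l + 2)^2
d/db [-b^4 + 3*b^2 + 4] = -4*b^3 + 6*b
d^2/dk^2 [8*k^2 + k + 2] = 16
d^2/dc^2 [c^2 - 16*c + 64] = 2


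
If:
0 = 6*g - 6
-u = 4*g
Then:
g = 1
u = -4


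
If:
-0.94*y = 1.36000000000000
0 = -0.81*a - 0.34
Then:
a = -0.42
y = -1.45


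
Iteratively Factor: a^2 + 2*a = (a)*(a + 2)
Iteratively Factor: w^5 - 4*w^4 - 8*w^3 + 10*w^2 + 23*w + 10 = (w + 1)*(w^4 - 5*w^3 - 3*w^2 + 13*w + 10) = (w - 2)*(w + 1)*(w^3 - 3*w^2 - 9*w - 5) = (w - 2)*(w + 1)^2*(w^2 - 4*w - 5) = (w - 5)*(w - 2)*(w + 1)^2*(w + 1)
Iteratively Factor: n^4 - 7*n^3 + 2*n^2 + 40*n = (n - 5)*(n^3 - 2*n^2 - 8*n) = (n - 5)*(n + 2)*(n^2 - 4*n) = n*(n - 5)*(n + 2)*(n - 4)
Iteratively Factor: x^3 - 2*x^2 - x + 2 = (x - 2)*(x^2 - 1) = (x - 2)*(x - 1)*(x + 1)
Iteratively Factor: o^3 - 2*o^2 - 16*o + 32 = (o - 2)*(o^2 - 16) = (o - 2)*(o + 4)*(o - 4)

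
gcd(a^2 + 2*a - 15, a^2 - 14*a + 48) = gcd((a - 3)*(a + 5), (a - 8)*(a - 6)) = 1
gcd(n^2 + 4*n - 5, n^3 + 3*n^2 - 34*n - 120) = n + 5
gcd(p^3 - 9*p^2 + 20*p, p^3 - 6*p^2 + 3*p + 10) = p - 5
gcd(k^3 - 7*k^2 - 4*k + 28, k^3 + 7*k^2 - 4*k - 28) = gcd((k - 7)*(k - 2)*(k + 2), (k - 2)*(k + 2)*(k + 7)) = k^2 - 4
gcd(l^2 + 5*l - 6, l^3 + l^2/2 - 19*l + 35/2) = l - 1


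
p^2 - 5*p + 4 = (p - 4)*(p - 1)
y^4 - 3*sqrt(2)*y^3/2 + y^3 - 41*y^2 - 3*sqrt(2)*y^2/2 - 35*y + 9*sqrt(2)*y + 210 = (y - 2)*(y + 3)*(y - 5*sqrt(2))*(y + 7*sqrt(2)/2)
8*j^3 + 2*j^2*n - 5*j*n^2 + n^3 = (-4*j + n)*(-2*j + n)*(j + n)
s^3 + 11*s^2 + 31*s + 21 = (s + 1)*(s + 3)*(s + 7)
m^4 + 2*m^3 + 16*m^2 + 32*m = m*(m + 2)*(m - 4*I)*(m + 4*I)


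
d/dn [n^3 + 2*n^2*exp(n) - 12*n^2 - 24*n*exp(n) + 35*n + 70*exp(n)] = 2*n^2*exp(n) + 3*n^2 - 20*n*exp(n) - 24*n + 46*exp(n) + 35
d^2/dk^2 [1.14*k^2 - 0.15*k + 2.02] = 2.28000000000000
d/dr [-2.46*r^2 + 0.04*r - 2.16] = 0.04 - 4.92*r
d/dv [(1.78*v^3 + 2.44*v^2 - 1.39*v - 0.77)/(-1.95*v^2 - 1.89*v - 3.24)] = (-3.471*v^4 - 6.7284*v^3 - 24.6237*v^2 - 18.8142*v + 3.0483)/(3.8025*v^4 + 7.371*v^3 + 16.2081*v^2 + 12.2472*v + 10.4976)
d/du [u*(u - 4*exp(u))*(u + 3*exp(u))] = -u^2*exp(u) + 3*u^2 - 24*u*exp(2*u) - 2*u*exp(u) - 12*exp(2*u)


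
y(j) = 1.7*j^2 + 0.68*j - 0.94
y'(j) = 3.4*j + 0.68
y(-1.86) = 3.68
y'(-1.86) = -5.64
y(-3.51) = 17.62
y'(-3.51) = -11.25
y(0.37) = -0.46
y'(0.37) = 1.94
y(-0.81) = -0.38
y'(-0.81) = -2.07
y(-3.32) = 15.54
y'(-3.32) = -10.61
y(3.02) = 16.62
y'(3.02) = 10.95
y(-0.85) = -0.29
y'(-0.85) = -2.21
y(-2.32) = 6.63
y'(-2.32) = -7.21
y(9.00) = 142.88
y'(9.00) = 31.28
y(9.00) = 142.88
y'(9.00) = 31.28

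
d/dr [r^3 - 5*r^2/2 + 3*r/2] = 3*r^2 - 5*r + 3/2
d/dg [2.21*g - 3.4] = 2.21000000000000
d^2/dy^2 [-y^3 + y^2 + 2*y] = 2 - 6*y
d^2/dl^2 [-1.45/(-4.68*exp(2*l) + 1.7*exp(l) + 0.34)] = ((2.465 - 27.144*exp(l))*(-4.68*exp(2*l) + 1.7*exp(l) + 0.34) - 1.45*(9.36*exp(l) - 1.7)*(18.72*exp(l) - 3.4)*exp(l))*exp(l)/(-4.68*exp(2*l) + 1.7*exp(l) + 0.34)^3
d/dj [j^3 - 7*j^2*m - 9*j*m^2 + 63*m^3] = 3*j^2 - 14*j*m - 9*m^2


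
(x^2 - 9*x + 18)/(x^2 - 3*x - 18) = (x - 3)/(x + 3)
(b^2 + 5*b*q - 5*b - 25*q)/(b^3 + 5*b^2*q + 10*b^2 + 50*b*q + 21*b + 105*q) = (b - 5)/(b^2 + 10*b + 21)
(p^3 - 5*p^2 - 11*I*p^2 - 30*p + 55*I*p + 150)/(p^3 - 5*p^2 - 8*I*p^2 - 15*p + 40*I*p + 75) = (p - 6*I)/(p - 3*I)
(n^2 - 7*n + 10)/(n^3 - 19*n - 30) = (n - 2)/(n^2 + 5*n + 6)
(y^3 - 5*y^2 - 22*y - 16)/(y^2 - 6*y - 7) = (y^2 - 6*y - 16)/(y - 7)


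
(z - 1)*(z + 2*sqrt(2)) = z^2 - z + 2*sqrt(2)*z - 2*sqrt(2)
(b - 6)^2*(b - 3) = b^3 - 15*b^2 + 72*b - 108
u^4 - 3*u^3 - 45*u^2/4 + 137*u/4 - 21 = (u - 4)*(u - 3/2)*(u - 1)*(u + 7/2)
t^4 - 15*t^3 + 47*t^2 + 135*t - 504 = (t - 8)*(t - 7)*(t - 3)*(t + 3)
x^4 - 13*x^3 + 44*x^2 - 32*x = x*(x - 8)*(x - 4)*(x - 1)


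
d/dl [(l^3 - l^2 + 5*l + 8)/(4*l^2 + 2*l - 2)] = (l^4 + l^3 - 7*l^2 - 15*l - 13/2)/(4*l^4 + 4*l^3 - 3*l^2 - 2*l + 1)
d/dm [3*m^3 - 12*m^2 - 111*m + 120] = 9*m^2 - 24*m - 111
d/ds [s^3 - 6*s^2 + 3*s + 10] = 3*s^2 - 12*s + 3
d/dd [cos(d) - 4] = -sin(d)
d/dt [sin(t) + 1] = cos(t)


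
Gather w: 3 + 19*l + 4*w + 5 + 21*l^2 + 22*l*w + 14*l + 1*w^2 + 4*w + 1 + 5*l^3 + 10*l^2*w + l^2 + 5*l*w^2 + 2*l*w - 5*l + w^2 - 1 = 5*l^3 + 22*l^2 + 28*l + w^2*(5*l + 2) + w*(10*l^2 + 24*l + 8) + 8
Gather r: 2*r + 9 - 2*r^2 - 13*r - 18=-2*r^2 - 11*r - 9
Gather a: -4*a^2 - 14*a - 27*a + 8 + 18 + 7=-4*a^2 - 41*a + 33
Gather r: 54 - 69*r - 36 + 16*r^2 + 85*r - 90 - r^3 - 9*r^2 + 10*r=-r^3 + 7*r^2 + 26*r - 72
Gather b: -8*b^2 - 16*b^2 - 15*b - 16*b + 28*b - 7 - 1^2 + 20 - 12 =-24*b^2 - 3*b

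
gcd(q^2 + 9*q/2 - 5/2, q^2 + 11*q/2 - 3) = q - 1/2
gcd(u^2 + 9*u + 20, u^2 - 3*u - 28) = u + 4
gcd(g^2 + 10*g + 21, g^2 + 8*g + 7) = g + 7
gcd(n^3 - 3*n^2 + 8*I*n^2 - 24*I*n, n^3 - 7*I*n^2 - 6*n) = n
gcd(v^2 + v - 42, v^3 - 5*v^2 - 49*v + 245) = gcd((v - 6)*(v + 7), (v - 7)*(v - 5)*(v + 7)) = v + 7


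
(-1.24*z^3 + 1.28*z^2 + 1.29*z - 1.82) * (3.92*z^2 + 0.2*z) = -4.8608*z^5 + 4.7696*z^4 + 5.3128*z^3 - 6.8764*z^2 - 0.364*z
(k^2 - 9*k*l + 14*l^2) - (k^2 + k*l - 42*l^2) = -10*k*l + 56*l^2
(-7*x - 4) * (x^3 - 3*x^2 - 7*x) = -7*x^4 + 17*x^3 + 61*x^2 + 28*x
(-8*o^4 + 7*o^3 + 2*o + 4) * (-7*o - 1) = 56*o^5 - 41*o^4 - 7*o^3 - 14*o^2 - 30*o - 4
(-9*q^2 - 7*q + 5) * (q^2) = -9*q^4 - 7*q^3 + 5*q^2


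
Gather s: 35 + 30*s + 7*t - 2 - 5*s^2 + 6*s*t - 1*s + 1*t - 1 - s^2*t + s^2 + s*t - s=s^2*(-t - 4) + s*(7*t + 28) + 8*t + 32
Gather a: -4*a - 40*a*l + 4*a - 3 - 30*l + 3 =-40*a*l - 30*l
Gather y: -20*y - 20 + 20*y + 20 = 0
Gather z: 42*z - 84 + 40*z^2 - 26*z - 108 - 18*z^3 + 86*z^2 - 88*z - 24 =-18*z^3 + 126*z^2 - 72*z - 216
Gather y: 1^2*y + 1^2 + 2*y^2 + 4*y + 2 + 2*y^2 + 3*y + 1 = 4*y^2 + 8*y + 4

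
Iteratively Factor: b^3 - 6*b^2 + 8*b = (b - 2)*(b^2 - 4*b) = b*(b - 2)*(b - 4)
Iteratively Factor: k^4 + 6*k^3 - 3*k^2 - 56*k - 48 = (k + 1)*(k^3 + 5*k^2 - 8*k - 48) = (k + 1)*(k + 4)*(k^2 + k - 12) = (k - 3)*(k + 1)*(k + 4)*(k + 4)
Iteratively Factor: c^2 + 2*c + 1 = (c + 1)*(c + 1)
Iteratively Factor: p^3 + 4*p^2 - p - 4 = (p + 1)*(p^2 + 3*p - 4) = (p - 1)*(p + 1)*(p + 4)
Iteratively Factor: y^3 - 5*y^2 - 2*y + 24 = (y + 2)*(y^2 - 7*y + 12) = (y - 4)*(y + 2)*(y - 3)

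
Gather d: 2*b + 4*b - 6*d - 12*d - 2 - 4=6*b - 18*d - 6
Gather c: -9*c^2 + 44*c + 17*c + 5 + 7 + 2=-9*c^2 + 61*c + 14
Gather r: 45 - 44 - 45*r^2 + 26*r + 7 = -45*r^2 + 26*r + 8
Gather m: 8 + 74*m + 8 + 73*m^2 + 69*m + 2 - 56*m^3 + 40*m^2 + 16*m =-56*m^3 + 113*m^2 + 159*m + 18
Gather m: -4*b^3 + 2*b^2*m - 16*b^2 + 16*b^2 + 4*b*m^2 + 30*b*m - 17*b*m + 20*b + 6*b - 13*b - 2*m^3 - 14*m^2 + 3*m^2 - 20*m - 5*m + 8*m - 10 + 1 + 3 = -4*b^3 + 13*b - 2*m^3 + m^2*(4*b - 11) + m*(2*b^2 + 13*b - 17) - 6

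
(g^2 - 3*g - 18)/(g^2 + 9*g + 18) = (g - 6)/(g + 6)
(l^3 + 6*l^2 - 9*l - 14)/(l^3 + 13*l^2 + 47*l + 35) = (l - 2)/(l + 5)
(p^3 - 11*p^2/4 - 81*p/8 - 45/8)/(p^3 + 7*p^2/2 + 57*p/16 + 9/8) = 2*(2*p^2 - 7*p - 15)/(4*p^2 + 11*p + 6)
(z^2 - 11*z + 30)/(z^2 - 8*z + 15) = (z - 6)/(z - 3)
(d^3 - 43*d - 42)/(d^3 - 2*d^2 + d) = (d^3 - 43*d - 42)/(d*(d^2 - 2*d + 1))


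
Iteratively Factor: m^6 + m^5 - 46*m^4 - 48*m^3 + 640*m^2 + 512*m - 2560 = (m - 2)*(m^5 + 3*m^4 - 40*m^3 - 128*m^2 + 384*m + 1280) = (m - 2)*(m + 4)*(m^4 - m^3 - 36*m^2 + 16*m + 320) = (m - 4)*(m - 2)*(m + 4)*(m^3 + 3*m^2 - 24*m - 80) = (m - 5)*(m - 4)*(m - 2)*(m + 4)*(m^2 + 8*m + 16) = (m - 5)*(m - 4)*(m - 2)*(m + 4)^2*(m + 4)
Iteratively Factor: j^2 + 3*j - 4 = (j + 4)*(j - 1)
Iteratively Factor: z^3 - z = (z + 1)*(z^2 - z) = z*(z + 1)*(z - 1)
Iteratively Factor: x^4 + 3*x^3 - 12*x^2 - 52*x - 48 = (x + 3)*(x^3 - 12*x - 16) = (x - 4)*(x + 3)*(x^2 + 4*x + 4) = (x - 4)*(x + 2)*(x + 3)*(x + 2)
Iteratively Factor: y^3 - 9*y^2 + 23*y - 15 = (y - 5)*(y^2 - 4*y + 3) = (y - 5)*(y - 1)*(y - 3)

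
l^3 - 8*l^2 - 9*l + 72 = (l - 8)*(l - 3)*(l + 3)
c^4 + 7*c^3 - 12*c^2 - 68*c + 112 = (c - 2)^2*(c + 4)*(c + 7)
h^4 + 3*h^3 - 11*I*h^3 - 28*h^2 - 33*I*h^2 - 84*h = h*(h + 3)*(h - 7*I)*(h - 4*I)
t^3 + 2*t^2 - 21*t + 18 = (t - 3)*(t - 1)*(t + 6)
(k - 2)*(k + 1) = k^2 - k - 2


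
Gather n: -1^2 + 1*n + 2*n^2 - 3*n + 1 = 2*n^2 - 2*n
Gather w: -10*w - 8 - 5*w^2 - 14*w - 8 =-5*w^2 - 24*w - 16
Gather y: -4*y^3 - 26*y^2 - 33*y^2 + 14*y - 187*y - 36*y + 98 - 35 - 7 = -4*y^3 - 59*y^2 - 209*y + 56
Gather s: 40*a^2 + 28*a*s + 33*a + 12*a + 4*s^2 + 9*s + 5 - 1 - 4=40*a^2 + 45*a + 4*s^2 + s*(28*a + 9)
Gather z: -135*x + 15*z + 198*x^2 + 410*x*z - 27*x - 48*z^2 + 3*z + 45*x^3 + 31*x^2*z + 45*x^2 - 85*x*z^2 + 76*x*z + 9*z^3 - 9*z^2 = 45*x^3 + 243*x^2 - 162*x + 9*z^3 + z^2*(-85*x - 57) + z*(31*x^2 + 486*x + 18)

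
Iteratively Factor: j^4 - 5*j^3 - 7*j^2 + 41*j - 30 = (j - 1)*(j^3 - 4*j^2 - 11*j + 30) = (j - 2)*(j - 1)*(j^2 - 2*j - 15) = (j - 5)*(j - 2)*(j - 1)*(j + 3)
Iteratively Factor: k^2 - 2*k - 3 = (k + 1)*(k - 3)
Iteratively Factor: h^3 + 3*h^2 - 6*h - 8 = (h + 1)*(h^2 + 2*h - 8) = (h - 2)*(h + 1)*(h + 4)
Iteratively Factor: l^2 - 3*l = (l)*(l - 3)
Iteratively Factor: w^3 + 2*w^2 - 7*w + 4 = (w - 1)*(w^2 + 3*w - 4) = (w - 1)*(w + 4)*(w - 1)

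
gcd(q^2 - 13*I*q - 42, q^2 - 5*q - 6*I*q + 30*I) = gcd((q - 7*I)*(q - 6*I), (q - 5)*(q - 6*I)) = q - 6*I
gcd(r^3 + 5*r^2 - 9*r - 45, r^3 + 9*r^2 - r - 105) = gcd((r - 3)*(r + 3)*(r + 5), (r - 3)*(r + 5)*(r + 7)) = r^2 + 2*r - 15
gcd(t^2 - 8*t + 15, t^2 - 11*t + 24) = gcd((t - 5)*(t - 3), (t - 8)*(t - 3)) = t - 3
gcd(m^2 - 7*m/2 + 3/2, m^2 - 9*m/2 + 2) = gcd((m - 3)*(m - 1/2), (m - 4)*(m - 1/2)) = m - 1/2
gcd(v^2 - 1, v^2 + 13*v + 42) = 1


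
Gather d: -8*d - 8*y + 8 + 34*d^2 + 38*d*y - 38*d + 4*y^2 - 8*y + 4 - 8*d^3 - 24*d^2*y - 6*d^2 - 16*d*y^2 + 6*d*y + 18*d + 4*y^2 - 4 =-8*d^3 + d^2*(28 - 24*y) + d*(-16*y^2 + 44*y - 28) + 8*y^2 - 16*y + 8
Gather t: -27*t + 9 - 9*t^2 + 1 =-9*t^2 - 27*t + 10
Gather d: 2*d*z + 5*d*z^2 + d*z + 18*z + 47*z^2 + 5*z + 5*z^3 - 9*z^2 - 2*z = d*(5*z^2 + 3*z) + 5*z^3 + 38*z^2 + 21*z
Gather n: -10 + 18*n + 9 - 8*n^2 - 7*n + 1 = -8*n^2 + 11*n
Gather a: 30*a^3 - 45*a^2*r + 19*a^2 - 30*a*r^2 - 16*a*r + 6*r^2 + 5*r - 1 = 30*a^3 + a^2*(19 - 45*r) + a*(-30*r^2 - 16*r) + 6*r^2 + 5*r - 1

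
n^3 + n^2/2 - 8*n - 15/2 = (n - 3)*(n + 1)*(n + 5/2)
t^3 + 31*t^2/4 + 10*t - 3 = (t - 1/4)*(t + 2)*(t + 6)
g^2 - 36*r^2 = (g - 6*r)*(g + 6*r)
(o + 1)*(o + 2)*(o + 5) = o^3 + 8*o^2 + 17*o + 10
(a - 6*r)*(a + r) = a^2 - 5*a*r - 6*r^2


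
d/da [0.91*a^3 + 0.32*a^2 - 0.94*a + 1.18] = 2.73*a^2 + 0.64*a - 0.94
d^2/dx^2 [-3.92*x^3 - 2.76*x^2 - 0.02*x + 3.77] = -23.52*x - 5.52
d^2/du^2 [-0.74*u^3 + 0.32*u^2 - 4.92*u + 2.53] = 0.64 - 4.44*u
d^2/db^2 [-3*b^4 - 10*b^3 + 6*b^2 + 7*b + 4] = -36*b^2 - 60*b + 12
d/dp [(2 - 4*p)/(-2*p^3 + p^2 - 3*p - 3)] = 2*(-8*p^3 + 8*p^2 - 2*p + 9)/(4*p^6 - 4*p^5 + 13*p^4 + 6*p^3 + 3*p^2 + 18*p + 9)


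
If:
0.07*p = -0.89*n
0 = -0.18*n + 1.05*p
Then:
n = 0.00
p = 0.00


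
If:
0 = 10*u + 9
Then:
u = -9/10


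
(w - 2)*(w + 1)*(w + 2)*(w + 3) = w^4 + 4*w^3 - w^2 - 16*w - 12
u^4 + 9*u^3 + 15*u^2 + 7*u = u*(u + 1)^2*(u + 7)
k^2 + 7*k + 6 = (k + 1)*(k + 6)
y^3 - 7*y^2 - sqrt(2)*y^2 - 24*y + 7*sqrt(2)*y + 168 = (y - 7)*(y - 4*sqrt(2))*(y + 3*sqrt(2))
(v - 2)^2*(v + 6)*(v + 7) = v^4 + 9*v^3 - 6*v^2 - 116*v + 168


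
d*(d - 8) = d^2 - 8*d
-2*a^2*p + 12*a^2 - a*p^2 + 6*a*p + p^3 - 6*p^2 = (-2*a + p)*(a + p)*(p - 6)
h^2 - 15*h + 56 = (h - 8)*(h - 7)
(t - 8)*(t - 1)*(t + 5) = t^3 - 4*t^2 - 37*t + 40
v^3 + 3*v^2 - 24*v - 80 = (v - 5)*(v + 4)^2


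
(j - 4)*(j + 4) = j^2 - 16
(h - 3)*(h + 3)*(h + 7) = h^3 + 7*h^2 - 9*h - 63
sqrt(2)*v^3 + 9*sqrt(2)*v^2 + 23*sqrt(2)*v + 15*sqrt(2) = (v + 3)*(v + 5)*(sqrt(2)*v + sqrt(2))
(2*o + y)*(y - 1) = 2*o*y - 2*o + y^2 - y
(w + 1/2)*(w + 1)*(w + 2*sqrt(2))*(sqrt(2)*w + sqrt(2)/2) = sqrt(2)*w^4 + 2*sqrt(2)*w^3 + 4*w^3 + 5*sqrt(2)*w^2/4 + 8*w^2 + sqrt(2)*w/4 + 5*w + 1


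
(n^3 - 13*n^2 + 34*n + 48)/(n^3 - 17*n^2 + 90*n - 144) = (n + 1)/(n - 3)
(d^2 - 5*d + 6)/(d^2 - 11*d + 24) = (d - 2)/(d - 8)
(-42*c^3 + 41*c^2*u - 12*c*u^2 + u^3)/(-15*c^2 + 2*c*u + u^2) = (14*c^2 - 9*c*u + u^2)/(5*c + u)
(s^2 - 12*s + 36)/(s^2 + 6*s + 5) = (s^2 - 12*s + 36)/(s^2 + 6*s + 5)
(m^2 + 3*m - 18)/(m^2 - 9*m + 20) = (m^2 + 3*m - 18)/(m^2 - 9*m + 20)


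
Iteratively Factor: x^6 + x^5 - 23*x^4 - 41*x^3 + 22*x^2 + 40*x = (x + 1)*(x^5 - 23*x^3 - 18*x^2 + 40*x) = x*(x + 1)*(x^4 - 23*x^2 - 18*x + 40) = x*(x - 5)*(x + 1)*(x^3 + 5*x^2 + 2*x - 8) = x*(x - 5)*(x + 1)*(x + 4)*(x^2 + x - 2) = x*(x - 5)*(x - 1)*(x + 1)*(x + 4)*(x + 2)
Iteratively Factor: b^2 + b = (b + 1)*(b)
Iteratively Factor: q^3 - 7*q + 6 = (q + 3)*(q^2 - 3*q + 2) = (q - 2)*(q + 3)*(q - 1)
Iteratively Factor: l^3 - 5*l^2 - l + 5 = (l + 1)*(l^2 - 6*l + 5) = (l - 5)*(l + 1)*(l - 1)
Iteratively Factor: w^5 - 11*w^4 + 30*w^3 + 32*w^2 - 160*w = (w - 4)*(w^4 - 7*w^3 + 2*w^2 + 40*w) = (w - 4)^2*(w^3 - 3*w^2 - 10*w) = (w - 5)*(w - 4)^2*(w^2 + 2*w) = w*(w - 5)*(w - 4)^2*(w + 2)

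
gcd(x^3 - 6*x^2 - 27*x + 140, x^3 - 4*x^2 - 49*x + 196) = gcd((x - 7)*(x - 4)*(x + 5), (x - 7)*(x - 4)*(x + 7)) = x^2 - 11*x + 28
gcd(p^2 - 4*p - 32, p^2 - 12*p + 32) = p - 8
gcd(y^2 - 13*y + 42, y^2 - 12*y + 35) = y - 7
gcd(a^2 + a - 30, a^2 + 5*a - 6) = a + 6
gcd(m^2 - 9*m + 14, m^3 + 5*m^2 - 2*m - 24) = m - 2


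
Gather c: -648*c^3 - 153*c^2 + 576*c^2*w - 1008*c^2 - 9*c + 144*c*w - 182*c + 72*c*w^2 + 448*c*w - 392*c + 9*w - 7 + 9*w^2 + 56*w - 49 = -648*c^3 + c^2*(576*w - 1161) + c*(72*w^2 + 592*w - 583) + 9*w^2 + 65*w - 56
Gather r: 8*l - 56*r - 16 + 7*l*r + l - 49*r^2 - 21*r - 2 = 9*l - 49*r^2 + r*(7*l - 77) - 18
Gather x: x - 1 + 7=x + 6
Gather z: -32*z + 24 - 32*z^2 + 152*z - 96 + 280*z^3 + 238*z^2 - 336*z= 280*z^3 + 206*z^2 - 216*z - 72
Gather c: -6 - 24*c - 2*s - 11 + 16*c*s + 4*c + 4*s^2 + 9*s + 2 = c*(16*s - 20) + 4*s^2 + 7*s - 15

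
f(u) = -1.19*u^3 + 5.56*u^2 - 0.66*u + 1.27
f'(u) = -3.57*u^2 + 11.12*u - 0.66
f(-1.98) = 33.61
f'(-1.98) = -36.67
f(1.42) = 8.14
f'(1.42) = 7.93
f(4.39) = 4.85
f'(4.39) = -20.64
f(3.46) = 16.26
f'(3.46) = -4.92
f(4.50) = 2.45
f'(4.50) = -22.91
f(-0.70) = 4.86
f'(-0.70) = -10.19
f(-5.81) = 426.17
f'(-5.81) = -185.78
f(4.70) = -2.56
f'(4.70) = -27.26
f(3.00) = 17.20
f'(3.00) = 0.57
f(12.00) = -1262.33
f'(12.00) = -381.30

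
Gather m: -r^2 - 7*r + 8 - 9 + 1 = -r^2 - 7*r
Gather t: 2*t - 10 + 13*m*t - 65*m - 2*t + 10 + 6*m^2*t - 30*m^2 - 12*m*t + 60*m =-30*m^2 - 5*m + t*(6*m^2 + m)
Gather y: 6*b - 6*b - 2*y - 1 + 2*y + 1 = 0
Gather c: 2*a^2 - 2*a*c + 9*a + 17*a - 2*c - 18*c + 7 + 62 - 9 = 2*a^2 + 26*a + c*(-2*a - 20) + 60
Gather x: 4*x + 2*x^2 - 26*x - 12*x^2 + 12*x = -10*x^2 - 10*x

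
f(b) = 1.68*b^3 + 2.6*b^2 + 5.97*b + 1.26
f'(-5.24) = 117.11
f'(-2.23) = 19.44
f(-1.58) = -8.31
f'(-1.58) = 10.34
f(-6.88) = -463.85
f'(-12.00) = 669.33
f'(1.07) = 17.30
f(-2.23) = -17.75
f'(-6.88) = 208.76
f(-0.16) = 0.36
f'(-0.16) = 5.27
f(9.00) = 1490.31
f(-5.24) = -200.35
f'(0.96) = 15.61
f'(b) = 5.04*b^2 + 5.2*b + 5.97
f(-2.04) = -14.36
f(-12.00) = -2599.02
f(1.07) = 12.68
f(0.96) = 10.87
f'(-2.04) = 16.34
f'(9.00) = 461.01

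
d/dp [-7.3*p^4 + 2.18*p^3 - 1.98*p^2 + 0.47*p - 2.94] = -29.2*p^3 + 6.54*p^2 - 3.96*p + 0.47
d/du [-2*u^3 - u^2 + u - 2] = -6*u^2 - 2*u + 1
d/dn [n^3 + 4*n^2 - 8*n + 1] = 3*n^2 + 8*n - 8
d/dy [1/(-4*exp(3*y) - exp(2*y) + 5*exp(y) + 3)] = (12*exp(2*y) + 2*exp(y) - 5)*exp(y)/(4*exp(3*y) + exp(2*y) - 5*exp(y) - 3)^2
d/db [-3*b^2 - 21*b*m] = -6*b - 21*m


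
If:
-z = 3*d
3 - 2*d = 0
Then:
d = 3/2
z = -9/2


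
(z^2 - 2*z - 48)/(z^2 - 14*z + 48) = (z + 6)/(z - 6)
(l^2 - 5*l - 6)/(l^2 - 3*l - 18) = (l + 1)/(l + 3)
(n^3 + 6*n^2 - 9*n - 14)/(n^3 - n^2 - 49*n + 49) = (n^2 - n - 2)/(n^2 - 8*n + 7)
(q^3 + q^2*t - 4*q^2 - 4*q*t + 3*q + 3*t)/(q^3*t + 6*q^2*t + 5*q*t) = (q^3 + q^2*t - 4*q^2 - 4*q*t + 3*q + 3*t)/(q*t*(q^2 + 6*q + 5))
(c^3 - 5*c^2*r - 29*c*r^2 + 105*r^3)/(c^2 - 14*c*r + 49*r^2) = (-c^2 - 2*c*r + 15*r^2)/(-c + 7*r)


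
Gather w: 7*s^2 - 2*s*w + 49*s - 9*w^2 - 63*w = 7*s^2 + 49*s - 9*w^2 + w*(-2*s - 63)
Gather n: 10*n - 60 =10*n - 60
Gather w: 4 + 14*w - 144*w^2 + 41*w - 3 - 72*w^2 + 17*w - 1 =-216*w^2 + 72*w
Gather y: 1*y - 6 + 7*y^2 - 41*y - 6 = 7*y^2 - 40*y - 12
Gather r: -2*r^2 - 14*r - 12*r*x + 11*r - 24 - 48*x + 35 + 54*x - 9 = -2*r^2 + r*(-12*x - 3) + 6*x + 2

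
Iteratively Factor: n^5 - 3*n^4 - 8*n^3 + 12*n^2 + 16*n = (n + 1)*(n^4 - 4*n^3 - 4*n^2 + 16*n) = (n + 1)*(n + 2)*(n^3 - 6*n^2 + 8*n) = n*(n + 1)*(n + 2)*(n^2 - 6*n + 8) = n*(n - 4)*(n + 1)*(n + 2)*(n - 2)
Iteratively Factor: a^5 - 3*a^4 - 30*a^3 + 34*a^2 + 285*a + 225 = (a + 1)*(a^4 - 4*a^3 - 26*a^2 + 60*a + 225) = (a + 1)*(a + 3)*(a^3 - 7*a^2 - 5*a + 75) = (a - 5)*(a + 1)*(a + 3)*(a^2 - 2*a - 15) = (a - 5)^2*(a + 1)*(a + 3)*(a + 3)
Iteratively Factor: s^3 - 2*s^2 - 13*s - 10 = (s + 2)*(s^2 - 4*s - 5) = (s - 5)*(s + 2)*(s + 1)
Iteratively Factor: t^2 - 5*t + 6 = (t - 3)*(t - 2)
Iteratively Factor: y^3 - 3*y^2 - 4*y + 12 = (y - 2)*(y^2 - y - 6) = (y - 2)*(y + 2)*(y - 3)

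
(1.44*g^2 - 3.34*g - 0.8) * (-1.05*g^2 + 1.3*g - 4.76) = -1.512*g^4 + 5.379*g^3 - 10.3564*g^2 + 14.8584*g + 3.808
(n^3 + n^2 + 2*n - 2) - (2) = n^3 + n^2 + 2*n - 4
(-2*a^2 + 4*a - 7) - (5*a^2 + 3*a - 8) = -7*a^2 + a + 1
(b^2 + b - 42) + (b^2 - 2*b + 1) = 2*b^2 - b - 41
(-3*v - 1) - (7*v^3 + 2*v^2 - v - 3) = -7*v^3 - 2*v^2 - 2*v + 2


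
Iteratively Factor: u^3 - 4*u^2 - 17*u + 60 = (u - 5)*(u^2 + u - 12) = (u - 5)*(u - 3)*(u + 4)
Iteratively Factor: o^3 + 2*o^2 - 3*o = (o - 1)*(o^2 + 3*o) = o*(o - 1)*(o + 3)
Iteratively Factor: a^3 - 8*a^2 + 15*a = (a - 5)*(a^2 - 3*a) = a*(a - 5)*(a - 3)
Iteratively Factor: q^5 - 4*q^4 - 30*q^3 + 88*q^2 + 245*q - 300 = (q + 3)*(q^4 - 7*q^3 - 9*q^2 + 115*q - 100) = (q - 5)*(q + 3)*(q^3 - 2*q^2 - 19*q + 20) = (q - 5)*(q + 3)*(q + 4)*(q^2 - 6*q + 5) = (q - 5)*(q - 1)*(q + 3)*(q + 4)*(q - 5)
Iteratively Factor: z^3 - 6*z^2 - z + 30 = (z + 2)*(z^2 - 8*z + 15) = (z - 3)*(z + 2)*(z - 5)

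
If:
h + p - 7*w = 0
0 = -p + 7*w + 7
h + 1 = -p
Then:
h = -7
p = 6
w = -1/7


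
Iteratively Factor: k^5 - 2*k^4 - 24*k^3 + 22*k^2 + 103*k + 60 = (k + 4)*(k^4 - 6*k^3 + 22*k + 15) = (k - 5)*(k + 4)*(k^3 - k^2 - 5*k - 3) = (k - 5)*(k + 1)*(k + 4)*(k^2 - 2*k - 3) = (k - 5)*(k + 1)^2*(k + 4)*(k - 3)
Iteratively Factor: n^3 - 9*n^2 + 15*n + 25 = (n + 1)*(n^2 - 10*n + 25) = (n - 5)*(n + 1)*(n - 5)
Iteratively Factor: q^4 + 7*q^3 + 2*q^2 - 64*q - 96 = (q + 4)*(q^3 + 3*q^2 - 10*q - 24) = (q + 2)*(q + 4)*(q^2 + q - 12) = (q + 2)*(q + 4)^2*(q - 3)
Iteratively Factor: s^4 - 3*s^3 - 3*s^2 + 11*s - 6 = (s - 1)*(s^3 - 2*s^2 - 5*s + 6) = (s - 1)^2*(s^2 - s - 6) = (s - 1)^2*(s + 2)*(s - 3)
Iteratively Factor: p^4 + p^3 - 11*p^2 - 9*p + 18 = (p + 2)*(p^3 - p^2 - 9*p + 9) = (p - 1)*(p + 2)*(p^2 - 9) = (p - 1)*(p + 2)*(p + 3)*(p - 3)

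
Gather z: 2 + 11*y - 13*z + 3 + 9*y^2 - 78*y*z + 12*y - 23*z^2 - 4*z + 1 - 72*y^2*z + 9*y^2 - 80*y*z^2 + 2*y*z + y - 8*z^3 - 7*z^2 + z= 18*y^2 + 24*y - 8*z^3 + z^2*(-80*y - 30) + z*(-72*y^2 - 76*y - 16) + 6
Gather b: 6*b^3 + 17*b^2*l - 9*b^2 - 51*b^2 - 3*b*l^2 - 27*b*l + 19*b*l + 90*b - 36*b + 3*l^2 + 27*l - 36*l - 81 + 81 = 6*b^3 + b^2*(17*l - 60) + b*(-3*l^2 - 8*l + 54) + 3*l^2 - 9*l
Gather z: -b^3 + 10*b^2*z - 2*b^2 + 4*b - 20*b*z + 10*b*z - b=-b^3 - 2*b^2 + 3*b + z*(10*b^2 - 10*b)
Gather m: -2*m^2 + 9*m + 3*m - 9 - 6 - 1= -2*m^2 + 12*m - 16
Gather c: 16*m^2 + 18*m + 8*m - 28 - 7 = 16*m^2 + 26*m - 35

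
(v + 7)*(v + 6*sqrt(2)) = v^2 + 7*v + 6*sqrt(2)*v + 42*sqrt(2)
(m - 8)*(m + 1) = m^2 - 7*m - 8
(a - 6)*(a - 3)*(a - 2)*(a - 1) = a^4 - 12*a^3 + 47*a^2 - 72*a + 36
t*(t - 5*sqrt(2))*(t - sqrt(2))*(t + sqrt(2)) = t^4 - 5*sqrt(2)*t^3 - 2*t^2 + 10*sqrt(2)*t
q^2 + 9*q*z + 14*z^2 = (q + 2*z)*(q + 7*z)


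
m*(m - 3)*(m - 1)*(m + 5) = m^4 + m^3 - 17*m^2 + 15*m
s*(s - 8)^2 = s^3 - 16*s^2 + 64*s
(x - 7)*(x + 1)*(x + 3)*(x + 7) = x^4 + 4*x^3 - 46*x^2 - 196*x - 147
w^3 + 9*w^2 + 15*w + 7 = (w + 1)^2*(w + 7)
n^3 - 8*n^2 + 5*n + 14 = (n - 7)*(n - 2)*(n + 1)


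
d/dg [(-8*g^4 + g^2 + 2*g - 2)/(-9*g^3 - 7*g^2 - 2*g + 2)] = g*(72*g^5 + 112*g^4 + 57*g^3 - 28*g^2 - 42*g - 24)/(81*g^6 + 126*g^5 + 85*g^4 - 8*g^3 - 24*g^2 - 8*g + 4)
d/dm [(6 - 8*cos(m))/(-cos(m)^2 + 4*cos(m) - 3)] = 4*(2*cos(m) - 3)*sin(m)*cos(m)/((cos(m) - 3)^2*(cos(m) - 1)^2)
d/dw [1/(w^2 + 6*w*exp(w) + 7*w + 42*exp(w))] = (-6*w*exp(w) - 2*w - 48*exp(w) - 7)/(w^2 + 6*w*exp(w) + 7*w + 42*exp(w))^2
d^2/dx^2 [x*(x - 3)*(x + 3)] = 6*x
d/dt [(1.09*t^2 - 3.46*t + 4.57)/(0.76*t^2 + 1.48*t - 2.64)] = (4.2428*t^2 - 12.7016*t + 2.3708)/(0.5776*t^4 + 2.2496*t^3 - 1.8224*t^2 - 7.8144*t + 6.9696)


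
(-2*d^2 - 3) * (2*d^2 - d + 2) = -4*d^4 + 2*d^3 - 10*d^2 + 3*d - 6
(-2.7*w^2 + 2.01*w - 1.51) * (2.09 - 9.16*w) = 24.732*w^3 - 24.0546*w^2 + 18.0325*w - 3.1559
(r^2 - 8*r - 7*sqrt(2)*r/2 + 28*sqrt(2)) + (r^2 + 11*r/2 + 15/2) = 2*r^2 - 7*sqrt(2)*r/2 - 5*r/2 + 15/2 + 28*sqrt(2)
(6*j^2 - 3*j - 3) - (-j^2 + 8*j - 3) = 7*j^2 - 11*j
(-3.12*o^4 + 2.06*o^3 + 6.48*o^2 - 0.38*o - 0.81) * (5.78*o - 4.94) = -18.0336*o^5 + 27.3196*o^4 + 27.278*o^3 - 34.2076*o^2 - 2.8046*o + 4.0014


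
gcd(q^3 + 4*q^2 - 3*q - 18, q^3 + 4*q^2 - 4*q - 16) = q - 2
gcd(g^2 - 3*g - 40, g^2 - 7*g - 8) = g - 8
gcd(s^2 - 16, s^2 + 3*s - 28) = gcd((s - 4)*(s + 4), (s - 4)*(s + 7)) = s - 4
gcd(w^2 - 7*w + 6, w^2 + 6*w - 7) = w - 1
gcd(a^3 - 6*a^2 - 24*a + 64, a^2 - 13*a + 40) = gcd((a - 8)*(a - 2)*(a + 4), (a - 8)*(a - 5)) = a - 8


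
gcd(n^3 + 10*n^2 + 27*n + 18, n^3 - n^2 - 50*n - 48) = n^2 + 7*n + 6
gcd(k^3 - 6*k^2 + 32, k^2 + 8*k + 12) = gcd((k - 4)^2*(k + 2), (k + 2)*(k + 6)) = k + 2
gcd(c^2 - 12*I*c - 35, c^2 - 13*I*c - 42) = c - 7*I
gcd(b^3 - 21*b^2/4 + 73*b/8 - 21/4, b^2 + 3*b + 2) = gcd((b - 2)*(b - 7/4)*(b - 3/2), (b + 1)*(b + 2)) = 1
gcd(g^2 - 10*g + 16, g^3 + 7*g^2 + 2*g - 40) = g - 2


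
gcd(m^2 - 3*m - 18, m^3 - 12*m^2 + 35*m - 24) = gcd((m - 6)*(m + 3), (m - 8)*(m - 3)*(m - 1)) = 1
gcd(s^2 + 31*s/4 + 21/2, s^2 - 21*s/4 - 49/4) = s + 7/4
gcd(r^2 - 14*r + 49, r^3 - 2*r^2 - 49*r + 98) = r - 7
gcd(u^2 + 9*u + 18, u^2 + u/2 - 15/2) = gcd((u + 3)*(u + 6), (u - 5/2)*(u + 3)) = u + 3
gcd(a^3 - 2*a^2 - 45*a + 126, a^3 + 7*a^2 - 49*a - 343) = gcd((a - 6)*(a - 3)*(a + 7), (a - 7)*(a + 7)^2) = a + 7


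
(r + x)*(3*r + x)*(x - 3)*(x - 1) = 3*r^2*x^2 - 12*r^2*x + 9*r^2 + 4*r*x^3 - 16*r*x^2 + 12*r*x + x^4 - 4*x^3 + 3*x^2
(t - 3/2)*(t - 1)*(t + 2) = t^3 - t^2/2 - 7*t/2 + 3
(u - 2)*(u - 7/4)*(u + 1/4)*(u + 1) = u^4 - 5*u^3/2 - 15*u^2/16 + 55*u/16 + 7/8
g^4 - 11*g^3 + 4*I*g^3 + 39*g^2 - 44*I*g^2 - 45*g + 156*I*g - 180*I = (g - 5)*(g - 3)^2*(g + 4*I)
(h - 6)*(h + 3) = h^2 - 3*h - 18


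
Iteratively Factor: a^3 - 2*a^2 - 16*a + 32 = (a + 4)*(a^2 - 6*a + 8) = (a - 4)*(a + 4)*(a - 2)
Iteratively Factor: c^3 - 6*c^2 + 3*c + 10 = (c - 2)*(c^2 - 4*c - 5) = (c - 2)*(c + 1)*(c - 5)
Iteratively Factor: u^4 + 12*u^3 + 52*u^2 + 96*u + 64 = (u + 4)*(u^3 + 8*u^2 + 20*u + 16) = (u + 2)*(u + 4)*(u^2 + 6*u + 8) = (u + 2)^2*(u + 4)*(u + 4)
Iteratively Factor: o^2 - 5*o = (o)*(o - 5)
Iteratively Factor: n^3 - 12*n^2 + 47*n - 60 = (n - 3)*(n^2 - 9*n + 20) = (n - 4)*(n - 3)*(n - 5)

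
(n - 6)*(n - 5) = n^2 - 11*n + 30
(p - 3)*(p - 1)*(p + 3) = p^3 - p^2 - 9*p + 9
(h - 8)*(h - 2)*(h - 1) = h^3 - 11*h^2 + 26*h - 16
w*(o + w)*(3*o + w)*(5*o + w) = 15*o^3*w + 23*o^2*w^2 + 9*o*w^3 + w^4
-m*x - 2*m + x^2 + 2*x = (-m + x)*(x + 2)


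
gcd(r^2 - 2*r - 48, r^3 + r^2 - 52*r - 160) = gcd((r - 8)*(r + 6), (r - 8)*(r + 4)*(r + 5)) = r - 8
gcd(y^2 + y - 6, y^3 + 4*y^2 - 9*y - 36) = y + 3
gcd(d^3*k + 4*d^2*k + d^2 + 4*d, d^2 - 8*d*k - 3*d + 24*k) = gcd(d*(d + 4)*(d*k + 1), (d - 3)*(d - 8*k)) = 1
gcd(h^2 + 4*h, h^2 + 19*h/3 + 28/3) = h + 4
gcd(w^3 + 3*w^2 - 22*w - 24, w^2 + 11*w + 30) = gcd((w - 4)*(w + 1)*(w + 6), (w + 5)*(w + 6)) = w + 6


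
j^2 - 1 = (j - 1)*(j + 1)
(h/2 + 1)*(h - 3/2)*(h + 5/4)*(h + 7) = h^4/2 + 35*h^3/8 + 79*h^2/16 - 163*h/16 - 105/8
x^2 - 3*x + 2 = (x - 2)*(x - 1)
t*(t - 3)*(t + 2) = t^3 - t^2 - 6*t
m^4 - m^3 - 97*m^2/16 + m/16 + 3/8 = (m - 3)*(m - 1/4)*(m + 1/4)*(m + 2)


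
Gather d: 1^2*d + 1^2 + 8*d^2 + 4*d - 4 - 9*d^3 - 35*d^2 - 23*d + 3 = -9*d^3 - 27*d^2 - 18*d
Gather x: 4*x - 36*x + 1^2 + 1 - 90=-32*x - 88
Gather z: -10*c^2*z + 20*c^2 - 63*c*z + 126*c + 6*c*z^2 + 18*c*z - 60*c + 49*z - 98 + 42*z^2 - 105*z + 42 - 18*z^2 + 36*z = 20*c^2 + 66*c + z^2*(6*c + 24) + z*(-10*c^2 - 45*c - 20) - 56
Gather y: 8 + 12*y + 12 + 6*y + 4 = 18*y + 24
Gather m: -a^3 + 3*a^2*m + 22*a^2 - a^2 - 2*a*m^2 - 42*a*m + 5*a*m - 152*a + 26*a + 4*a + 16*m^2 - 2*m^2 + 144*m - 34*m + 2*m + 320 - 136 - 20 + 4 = -a^3 + 21*a^2 - 122*a + m^2*(14 - 2*a) + m*(3*a^2 - 37*a + 112) + 168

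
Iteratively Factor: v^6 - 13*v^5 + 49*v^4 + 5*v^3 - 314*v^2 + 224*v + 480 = (v - 4)*(v^5 - 9*v^4 + 13*v^3 + 57*v^2 - 86*v - 120) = (v - 5)*(v - 4)*(v^4 - 4*v^3 - 7*v^2 + 22*v + 24) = (v - 5)*(v - 4)*(v + 1)*(v^3 - 5*v^2 - 2*v + 24) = (v - 5)*(v - 4)*(v + 1)*(v + 2)*(v^2 - 7*v + 12) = (v - 5)*(v - 4)*(v - 3)*(v + 1)*(v + 2)*(v - 4)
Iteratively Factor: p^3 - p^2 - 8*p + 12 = (p - 2)*(p^2 + p - 6) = (p - 2)*(p + 3)*(p - 2)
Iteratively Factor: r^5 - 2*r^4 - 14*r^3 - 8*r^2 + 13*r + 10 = (r + 1)*(r^4 - 3*r^3 - 11*r^2 + 3*r + 10) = (r + 1)*(r + 2)*(r^3 - 5*r^2 - r + 5) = (r + 1)^2*(r + 2)*(r^2 - 6*r + 5) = (r - 1)*(r + 1)^2*(r + 2)*(r - 5)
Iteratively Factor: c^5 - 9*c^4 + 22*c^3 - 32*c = (c + 1)*(c^4 - 10*c^3 + 32*c^2 - 32*c) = (c - 4)*(c + 1)*(c^3 - 6*c^2 + 8*c) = (c - 4)*(c - 2)*(c + 1)*(c^2 - 4*c) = (c - 4)^2*(c - 2)*(c + 1)*(c)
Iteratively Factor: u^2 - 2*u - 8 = (u - 4)*(u + 2)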